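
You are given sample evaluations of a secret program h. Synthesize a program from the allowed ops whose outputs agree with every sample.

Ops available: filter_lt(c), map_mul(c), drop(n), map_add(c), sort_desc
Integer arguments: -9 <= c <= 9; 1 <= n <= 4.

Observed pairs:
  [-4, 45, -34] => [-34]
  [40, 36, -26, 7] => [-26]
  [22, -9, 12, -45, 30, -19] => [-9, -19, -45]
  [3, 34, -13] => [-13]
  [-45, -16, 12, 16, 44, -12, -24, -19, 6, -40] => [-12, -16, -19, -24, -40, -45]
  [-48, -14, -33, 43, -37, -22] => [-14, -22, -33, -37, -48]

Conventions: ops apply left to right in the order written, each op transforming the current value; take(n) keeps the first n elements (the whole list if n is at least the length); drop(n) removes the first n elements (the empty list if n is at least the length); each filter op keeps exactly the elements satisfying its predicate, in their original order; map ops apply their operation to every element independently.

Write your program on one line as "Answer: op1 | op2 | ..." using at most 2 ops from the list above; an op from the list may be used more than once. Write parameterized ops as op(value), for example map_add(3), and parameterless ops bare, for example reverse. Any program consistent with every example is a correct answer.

filter_lt(-7) | sort_desc

Check, running the answer program on each example:
  [-4, 45, -34] -> [-34] -> [-34]
  [40, 36, -26, 7] -> [-26] -> [-26]
  [22, -9, 12, -45, 30, -19] -> [-9, -45, -19] -> [-9, -19, -45]
  [3, 34, -13] -> [-13] -> [-13]
  [-45, -16, 12, 16, 44, -12, -24, -19, 6, -40] -> [-45, -16, -12, -24, -19, -40] -> [-12, -16, -19, -24, -40, -45]
  [-48, -14, -33, 43, -37, -22] -> [-48, -14, -33, -37, -22] -> [-14, -22, -33, -37, -48]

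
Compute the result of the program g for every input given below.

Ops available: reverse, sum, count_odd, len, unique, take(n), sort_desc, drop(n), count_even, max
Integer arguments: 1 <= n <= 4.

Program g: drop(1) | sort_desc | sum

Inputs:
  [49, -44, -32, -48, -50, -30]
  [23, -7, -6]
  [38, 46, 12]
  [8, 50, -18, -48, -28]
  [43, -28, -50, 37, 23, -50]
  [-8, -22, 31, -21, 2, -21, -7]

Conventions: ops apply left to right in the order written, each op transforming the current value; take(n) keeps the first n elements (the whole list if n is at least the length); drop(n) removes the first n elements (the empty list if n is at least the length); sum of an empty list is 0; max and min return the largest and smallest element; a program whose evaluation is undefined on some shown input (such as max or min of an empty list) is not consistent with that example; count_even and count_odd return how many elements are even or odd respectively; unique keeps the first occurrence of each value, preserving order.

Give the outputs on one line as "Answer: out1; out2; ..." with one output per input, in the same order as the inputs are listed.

Execution, op by op:
  [49, -44, -32, -48, -50, -30] -> [-44, -32, -48, -50, -30] -> [-30, -32, -44, -48, -50] -> -204
  [23, -7, -6] -> [-7, -6] -> [-6, -7] -> -13
  [38, 46, 12] -> [46, 12] -> [46, 12] -> 58
  [8, 50, -18, -48, -28] -> [50, -18, -48, -28] -> [50, -18, -28, -48] -> -44
  [43, -28, -50, 37, 23, -50] -> [-28, -50, 37, 23, -50] -> [37, 23, -28, -50, -50] -> -68
  [-8, -22, 31, -21, 2, -21, -7] -> [-22, 31, -21, 2, -21, -7] -> [31, 2, -7, -21, -21, -22] -> -38

-204; -13; 58; -44; -68; -38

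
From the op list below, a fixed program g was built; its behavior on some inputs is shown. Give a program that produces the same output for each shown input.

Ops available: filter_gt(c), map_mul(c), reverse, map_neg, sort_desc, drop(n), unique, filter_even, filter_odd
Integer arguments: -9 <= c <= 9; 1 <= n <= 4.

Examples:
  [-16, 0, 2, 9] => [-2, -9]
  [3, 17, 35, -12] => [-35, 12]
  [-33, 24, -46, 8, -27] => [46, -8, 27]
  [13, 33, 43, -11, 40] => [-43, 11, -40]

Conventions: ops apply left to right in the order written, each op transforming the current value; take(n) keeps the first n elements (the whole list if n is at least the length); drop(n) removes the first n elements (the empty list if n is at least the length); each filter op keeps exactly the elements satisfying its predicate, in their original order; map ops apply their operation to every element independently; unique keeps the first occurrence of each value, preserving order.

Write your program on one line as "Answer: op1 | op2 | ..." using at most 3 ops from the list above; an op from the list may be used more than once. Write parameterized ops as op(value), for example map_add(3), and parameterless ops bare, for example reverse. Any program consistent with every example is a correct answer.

drop(2) | map_neg

Check, running the answer program on each example:
  [-16, 0, 2, 9] -> [2, 9] -> [-2, -9]
  [3, 17, 35, -12] -> [35, -12] -> [-35, 12]
  [-33, 24, -46, 8, -27] -> [-46, 8, -27] -> [46, -8, 27]
  [13, 33, 43, -11, 40] -> [43, -11, 40] -> [-43, 11, -40]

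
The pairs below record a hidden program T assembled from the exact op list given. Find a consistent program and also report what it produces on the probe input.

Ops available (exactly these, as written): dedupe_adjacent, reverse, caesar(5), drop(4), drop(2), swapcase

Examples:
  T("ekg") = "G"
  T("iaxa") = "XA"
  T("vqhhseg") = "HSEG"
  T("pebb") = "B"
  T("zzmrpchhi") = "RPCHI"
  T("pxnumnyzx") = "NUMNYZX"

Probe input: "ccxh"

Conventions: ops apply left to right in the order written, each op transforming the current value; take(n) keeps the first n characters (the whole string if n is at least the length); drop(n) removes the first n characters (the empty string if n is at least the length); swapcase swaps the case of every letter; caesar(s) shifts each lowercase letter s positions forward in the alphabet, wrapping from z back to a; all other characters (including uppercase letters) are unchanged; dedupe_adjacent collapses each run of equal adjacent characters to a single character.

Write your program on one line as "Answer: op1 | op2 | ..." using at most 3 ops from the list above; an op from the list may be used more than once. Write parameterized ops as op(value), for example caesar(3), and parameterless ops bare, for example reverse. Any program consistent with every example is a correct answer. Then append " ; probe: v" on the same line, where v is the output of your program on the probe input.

dedupe_adjacent | drop(2) | swapcase ; probe: "H"

Check, running the answer program on each example:
  "ekg" -> "ekg" -> "g" -> "G"
  "iaxa" -> "iaxa" -> "xa" -> "XA"
  "vqhhseg" -> "vqhseg" -> "hseg" -> "HSEG"
  "pebb" -> "peb" -> "b" -> "B"
  "zzmrpchhi" -> "zmrpchi" -> "rpchi" -> "RPCHI"
  "pxnumnyzx" -> "pxnumnyzx" -> "numnyzx" -> "NUMNYZX"
  probe: "ccxh" -> "cxh" -> "h" -> "H"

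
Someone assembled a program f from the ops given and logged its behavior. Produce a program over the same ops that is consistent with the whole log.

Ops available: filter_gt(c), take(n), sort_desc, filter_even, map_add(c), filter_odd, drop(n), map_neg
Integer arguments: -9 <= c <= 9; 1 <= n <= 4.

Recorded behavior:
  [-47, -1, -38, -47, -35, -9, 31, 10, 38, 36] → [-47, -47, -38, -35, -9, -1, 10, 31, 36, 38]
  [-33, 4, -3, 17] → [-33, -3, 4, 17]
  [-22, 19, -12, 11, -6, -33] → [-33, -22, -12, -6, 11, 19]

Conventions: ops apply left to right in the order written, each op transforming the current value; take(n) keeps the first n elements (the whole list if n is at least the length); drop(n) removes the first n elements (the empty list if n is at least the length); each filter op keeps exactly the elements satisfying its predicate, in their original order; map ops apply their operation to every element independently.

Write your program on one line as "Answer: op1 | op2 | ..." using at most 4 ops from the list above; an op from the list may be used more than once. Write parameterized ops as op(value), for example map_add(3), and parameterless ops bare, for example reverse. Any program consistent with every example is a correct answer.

sort_desc | map_neg | sort_desc | map_neg

Check, running the answer program on each example:
  [-47, -1, -38, -47, -35, -9, 31, 10, 38, 36] -> [38, 36, 31, 10, -1, -9, -35, -38, -47, -47] -> [-38, -36, -31, -10, 1, 9, 35, 38, 47, 47] -> [47, 47, 38, 35, 9, 1, -10, -31, -36, -38] -> [-47, -47, -38, -35, -9, -1, 10, 31, 36, 38]
  [-33, 4, -3, 17] -> [17, 4, -3, -33] -> [-17, -4, 3, 33] -> [33, 3, -4, -17] -> [-33, -3, 4, 17]
  [-22, 19, -12, 11, -6, -33] -> [19, 11, -6, -12, -22, -33] -> [-19, -11, 6, 12, 22, 33] -> [33, 22, 12, 6, -11, -19] -> [-33, -22, -12, -6, 11, 19]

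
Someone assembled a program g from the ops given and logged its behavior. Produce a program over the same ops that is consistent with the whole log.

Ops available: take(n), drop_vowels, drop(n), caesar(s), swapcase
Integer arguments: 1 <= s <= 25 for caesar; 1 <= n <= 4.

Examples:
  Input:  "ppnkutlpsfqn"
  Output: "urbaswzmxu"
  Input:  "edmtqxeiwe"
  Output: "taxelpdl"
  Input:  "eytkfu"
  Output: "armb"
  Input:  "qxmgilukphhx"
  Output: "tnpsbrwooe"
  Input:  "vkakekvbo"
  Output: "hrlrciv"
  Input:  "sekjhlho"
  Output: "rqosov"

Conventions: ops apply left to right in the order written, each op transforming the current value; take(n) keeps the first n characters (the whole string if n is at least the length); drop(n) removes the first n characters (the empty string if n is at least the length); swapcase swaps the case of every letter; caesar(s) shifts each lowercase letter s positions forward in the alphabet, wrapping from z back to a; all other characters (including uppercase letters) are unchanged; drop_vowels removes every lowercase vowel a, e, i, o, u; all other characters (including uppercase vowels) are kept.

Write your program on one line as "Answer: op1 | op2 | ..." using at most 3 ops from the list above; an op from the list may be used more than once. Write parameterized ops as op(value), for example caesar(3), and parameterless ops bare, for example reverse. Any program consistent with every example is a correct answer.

drop(1) | drop(1) | caesar(7)

Check, running the answer program on each example:
  "ppnkutlpsfqn" -> "pnkutlpsfqn" -> "nkutlpsfqn" -> "urbaswzmxu"
  "edmtqxeiwe" -> "dmtqxeiwe" -> "mtqxeiwe" -> "taxelpdl"
  "eytkfu" -> "ytkfu" -> "tkfu" -> "armb"
  "qxmgilukphhx" -> "xmgilukphhx" -> "mgilukphhx" -> "tnpsbrwooe"
  "vkakekvbo" -> "kakekvbo" -> "akekvbo" -> "hrlrciv"
  "sekjhlho" -> "ekjhlho" -> "kjhlho" -> "rqosov"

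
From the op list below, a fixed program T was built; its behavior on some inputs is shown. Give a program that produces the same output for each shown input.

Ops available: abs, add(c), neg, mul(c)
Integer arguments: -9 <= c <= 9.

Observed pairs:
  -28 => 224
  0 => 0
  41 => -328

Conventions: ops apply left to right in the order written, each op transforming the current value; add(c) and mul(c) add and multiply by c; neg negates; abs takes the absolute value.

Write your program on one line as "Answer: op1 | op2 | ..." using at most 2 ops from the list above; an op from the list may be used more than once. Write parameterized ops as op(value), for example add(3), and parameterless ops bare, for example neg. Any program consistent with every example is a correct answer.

mul(8) | neg

Check, running the answer program on each example:
  -28 -> -224 -> 224
  0 -> 0 -> 0
  41 -> 328 -> -328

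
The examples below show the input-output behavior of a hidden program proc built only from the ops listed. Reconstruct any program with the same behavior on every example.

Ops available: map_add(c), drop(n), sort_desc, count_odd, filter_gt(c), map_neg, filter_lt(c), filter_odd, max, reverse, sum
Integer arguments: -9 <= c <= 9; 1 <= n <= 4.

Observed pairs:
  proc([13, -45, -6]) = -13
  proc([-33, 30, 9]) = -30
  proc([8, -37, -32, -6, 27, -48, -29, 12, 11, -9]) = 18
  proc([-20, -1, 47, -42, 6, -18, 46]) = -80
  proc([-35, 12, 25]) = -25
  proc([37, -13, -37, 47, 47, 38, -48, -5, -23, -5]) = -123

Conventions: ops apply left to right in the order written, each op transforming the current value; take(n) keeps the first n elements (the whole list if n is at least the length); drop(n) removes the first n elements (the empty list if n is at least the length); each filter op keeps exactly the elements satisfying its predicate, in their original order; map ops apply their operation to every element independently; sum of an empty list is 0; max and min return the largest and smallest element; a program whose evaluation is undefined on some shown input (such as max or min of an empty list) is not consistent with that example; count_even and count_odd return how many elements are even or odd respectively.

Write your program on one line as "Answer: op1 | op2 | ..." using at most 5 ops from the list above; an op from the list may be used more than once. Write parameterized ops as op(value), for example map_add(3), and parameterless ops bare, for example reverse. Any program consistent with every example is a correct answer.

map_neg | sort_desc | drop(2) | sum

Check, running the answer program on each example:
  [13, -45, -6] -> [-13, 45, 6] -> [45, 6, -13] -> [-13] -> -13
  [-33, 30, 9] -> [33, -30, -9] -> [33, -9, -30] -> [-30] -> -30
  [8, -37, -32, -6, 27, -48, -29, 12, 11, -9] -> [-8, 37, 32, 6, -27, 48, 29, -12, -11, 9] -> [48, 37, 32, 29, 9, 6, -8, -11, -12, -27] -> [32, 29, 9, 6, -8, -11, -12, -27] -> 18
  [-20, -1, 47, -42, 6, -18, 46] -> [20, 1, -47, 42, -6, 18, -46] -> [42, 20, 18, 1, -6, -46, -47] -> [18, 1, -6, -46, -47] -> -80
  [-35, 12, 25] -> [35, -12, -25] -> [35, -12, -25] -> [-25] -> -25
  [37, -13, -37, 47, 47, 38, -48, -5, -23, -5] -> [-37, 13, 37, -47, -47, -38, 48, 5, 23, 5] -> [48, 37, 23, 13, 5, 5, -37, -38, -47, -47] -> [23, 13, 5, 5, -37, -38, -47, -47] -> -123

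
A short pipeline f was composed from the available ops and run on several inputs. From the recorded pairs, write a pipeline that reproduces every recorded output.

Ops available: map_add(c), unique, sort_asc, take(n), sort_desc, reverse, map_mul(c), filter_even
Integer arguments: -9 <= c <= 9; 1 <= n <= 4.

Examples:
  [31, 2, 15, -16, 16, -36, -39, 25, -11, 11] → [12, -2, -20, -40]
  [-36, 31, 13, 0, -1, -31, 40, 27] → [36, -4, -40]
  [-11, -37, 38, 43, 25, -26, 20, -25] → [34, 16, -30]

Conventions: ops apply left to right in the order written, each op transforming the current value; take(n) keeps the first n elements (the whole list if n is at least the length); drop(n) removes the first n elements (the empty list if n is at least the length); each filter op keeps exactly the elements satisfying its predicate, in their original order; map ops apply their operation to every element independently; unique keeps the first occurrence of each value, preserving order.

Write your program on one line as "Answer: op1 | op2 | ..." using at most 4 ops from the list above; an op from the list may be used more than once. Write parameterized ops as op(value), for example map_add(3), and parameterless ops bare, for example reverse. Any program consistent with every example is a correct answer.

sort_asc | sort_desc | map_add(-4) | filter_even

Check, running the answer program on each example:
  [31, 2, 15, -16, 16, -36, -39, 25, -11, 11] -> [-39, -36, -16, -11, 2, 11, 15, 16, 25, 31] -> [31, 25, 16, 15, 11, 2, -11, -16, -36, -39] -> [27, 21, 12, 11, 7, -2, -15, -20, -40, -43] -> [12, -2, -20, -40]
  [-36, 31, 13, 0, -1, -31, 40, 27] -> [-36, -31, -1, 0, 13, 27, 31, 40] -> [40, 31, 27, 13, 0, -1, -31, -36] -> [36, 27, 23, 9, -4, -5, -35, -40] -> [36, -4, -40]
  [-11, -37, 38, 43, 25, -26, 20, -25] -> [-37, -26, -25, -11, 20, 25, 38, 43] -> [43, 38, 25, 20, -11, -25, -26, -37] -> [39, 34, 21, 16, -15, -29, -30, -41] -> [34, 16, -30]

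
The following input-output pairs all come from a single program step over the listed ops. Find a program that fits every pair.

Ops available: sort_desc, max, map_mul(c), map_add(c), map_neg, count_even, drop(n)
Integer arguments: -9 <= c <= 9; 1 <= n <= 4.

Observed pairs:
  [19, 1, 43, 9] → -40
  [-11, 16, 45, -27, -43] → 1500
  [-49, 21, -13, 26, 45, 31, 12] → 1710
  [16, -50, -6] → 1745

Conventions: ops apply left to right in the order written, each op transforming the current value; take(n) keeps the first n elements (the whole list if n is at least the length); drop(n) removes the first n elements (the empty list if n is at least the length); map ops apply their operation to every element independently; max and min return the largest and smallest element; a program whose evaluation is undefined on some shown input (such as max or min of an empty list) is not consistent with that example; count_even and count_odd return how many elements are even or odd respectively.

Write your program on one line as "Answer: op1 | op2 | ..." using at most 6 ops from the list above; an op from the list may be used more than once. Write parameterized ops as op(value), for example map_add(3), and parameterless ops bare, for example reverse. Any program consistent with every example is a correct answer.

map_mul(-7) | map_mul(-5) | map_neg | sort_desc | map_add(-5) | max

Check, running the answer program on each example:
  [19, 1, 43, 9] -> [-133, -7, -301, -63] -> [665, 35, 1505, 315] -> [-665, -35, -1505, -315] -> [-35, -315, -665, -1505] -> [-40, -320, -670, -1510] -> -40
  [-11, 16, 45, -27, -43] -> [77, -112, -315, 189, 301] -> [-385, 560, 1575, -945, -1505] -> [385, -560, -1575, 945, 1505] -> [1505, 945, 385, -560, -1575] -> [1500, 940, 380, -565, -1580] -> 1500
  [-49, 21, -13, 26, 45, 31, 12] -> [343, -147, 91, -182, -315, -217, -84] -> [-1715, 735, -455, 910, 1575, 1085, 420] -> [1715, -735, 455, -910, -1575, -1085, -420] -> [1715, 455, -420, -735, -910, -1085, -1575] -> [1710, 450, -425, -740, -915, -1090, -1580] -> 1710
  [16, -50, -6] -> [-112, 350, 42] -> [560, -1750, -210] -> [-560, 1750, 210] -> [1750, 210, -560] -> [1745, 205, -565] -> 1745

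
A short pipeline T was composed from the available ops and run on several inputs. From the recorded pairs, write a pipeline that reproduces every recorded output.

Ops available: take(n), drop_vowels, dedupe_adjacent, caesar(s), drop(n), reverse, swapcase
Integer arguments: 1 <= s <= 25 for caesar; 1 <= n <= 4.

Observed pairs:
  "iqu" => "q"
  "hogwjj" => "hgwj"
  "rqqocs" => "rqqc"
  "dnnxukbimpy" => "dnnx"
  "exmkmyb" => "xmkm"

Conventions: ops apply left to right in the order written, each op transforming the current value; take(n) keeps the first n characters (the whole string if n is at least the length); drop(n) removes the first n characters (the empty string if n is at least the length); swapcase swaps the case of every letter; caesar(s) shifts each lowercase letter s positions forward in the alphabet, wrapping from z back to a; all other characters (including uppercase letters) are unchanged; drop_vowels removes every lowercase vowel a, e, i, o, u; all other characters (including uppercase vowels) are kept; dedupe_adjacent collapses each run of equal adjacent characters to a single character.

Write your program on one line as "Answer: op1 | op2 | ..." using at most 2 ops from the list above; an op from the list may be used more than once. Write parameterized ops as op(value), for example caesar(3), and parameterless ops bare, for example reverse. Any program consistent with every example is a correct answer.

drop_vowels | take(4)

Check, running the answer program on each example:
  "iqu" -> "q" -> "q"
  "hogwjj" -> "hgwjj" -> "hgwj"
  "rqqocs" -> "rqqcs" -> "rqqc"
  "dnnxukbimpy" -> "dnnxkbmpy" -> "dnnx"
  "exmkmyb" -> "xmkmyb" -> "xmkm"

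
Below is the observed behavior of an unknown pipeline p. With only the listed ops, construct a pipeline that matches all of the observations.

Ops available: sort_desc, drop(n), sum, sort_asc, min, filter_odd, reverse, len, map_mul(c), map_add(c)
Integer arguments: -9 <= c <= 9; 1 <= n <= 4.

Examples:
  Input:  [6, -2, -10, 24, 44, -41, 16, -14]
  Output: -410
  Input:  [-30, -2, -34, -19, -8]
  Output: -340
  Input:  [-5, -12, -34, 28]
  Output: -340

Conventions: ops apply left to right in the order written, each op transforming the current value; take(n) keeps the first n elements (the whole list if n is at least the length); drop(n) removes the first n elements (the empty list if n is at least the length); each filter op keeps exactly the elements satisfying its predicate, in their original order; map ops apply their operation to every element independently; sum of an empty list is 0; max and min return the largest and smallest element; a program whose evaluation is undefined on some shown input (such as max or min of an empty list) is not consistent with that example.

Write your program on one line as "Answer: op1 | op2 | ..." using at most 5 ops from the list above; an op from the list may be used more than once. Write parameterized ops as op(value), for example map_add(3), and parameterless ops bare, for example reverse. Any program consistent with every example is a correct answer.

map_mul(-2) | map_mul(-5) | sort_desc | min

Check, running the answer program on each example:
  [6, -2, -10, 24, 44, -41, 16, -14] -> [-12, 4, 20, -48, -88, 82, -32, 28] -> [60, -20, -100, 240, 440, -410, 160, -140] -> [440, 240, 160, 60, -20, -100, -140, -410] -> -410
  [-30, -2, -34, -19, -8] -> [60, 4, 68, 38, 16] -> [-300, -20, -340, -190, -80] -> [-20, -80, -190, -300, -340] -> -340
  [-5, -12, -34, 28] -> [10, 24, 68, -56] -> [-50, -120, -340, 280] -> [280, -50, -120, -340] -> -340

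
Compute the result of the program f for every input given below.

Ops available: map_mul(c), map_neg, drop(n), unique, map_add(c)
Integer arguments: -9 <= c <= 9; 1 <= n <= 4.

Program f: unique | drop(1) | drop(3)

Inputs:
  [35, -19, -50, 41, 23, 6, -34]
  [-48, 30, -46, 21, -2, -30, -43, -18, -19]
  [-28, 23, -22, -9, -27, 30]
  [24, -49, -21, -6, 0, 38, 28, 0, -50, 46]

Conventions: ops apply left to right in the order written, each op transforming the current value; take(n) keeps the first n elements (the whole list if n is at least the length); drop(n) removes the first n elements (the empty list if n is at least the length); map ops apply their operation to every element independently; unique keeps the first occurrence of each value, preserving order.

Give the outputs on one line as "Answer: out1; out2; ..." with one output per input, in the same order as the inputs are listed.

[23, 6, -34]; [-2, -30, -43, -18, -19]; [-27, 30]; [0, 38, 28, -50, 46]

Execution, op by op:
  [35, -19, -50, 41, 23, 6, -34] -> [35, -19, -50, 41, 23, 6, -34] -> [-19, -50, 41, 23, 6, -34] -> [23, 6, -34]
  [-48, 30, -46, 21, -2, -30, -43, -18, -19] -> [-48, 30, -46, 21, -2, -30, -43, -18, -19] -> [30, -46, 21, -2, -30, -43, -18, -19] -> [-2, -30, -43, -18, -19]
  [-28, 23, -22, -9, -27, 30] -> [-28, 23, -22, -9, -27, 30] -> [23, -22, -9, -27, 30] -> [-27, 30]
  [24, -49, -21, -6, 0, 38, 28, 0, -50, 46] -> [24, -49, -21, -6, 0, 38, 28, -50, 46] -> [-49, -21, -6, 0, 38, 28, -50, 46] -> [0, 38, 28, -50, 46]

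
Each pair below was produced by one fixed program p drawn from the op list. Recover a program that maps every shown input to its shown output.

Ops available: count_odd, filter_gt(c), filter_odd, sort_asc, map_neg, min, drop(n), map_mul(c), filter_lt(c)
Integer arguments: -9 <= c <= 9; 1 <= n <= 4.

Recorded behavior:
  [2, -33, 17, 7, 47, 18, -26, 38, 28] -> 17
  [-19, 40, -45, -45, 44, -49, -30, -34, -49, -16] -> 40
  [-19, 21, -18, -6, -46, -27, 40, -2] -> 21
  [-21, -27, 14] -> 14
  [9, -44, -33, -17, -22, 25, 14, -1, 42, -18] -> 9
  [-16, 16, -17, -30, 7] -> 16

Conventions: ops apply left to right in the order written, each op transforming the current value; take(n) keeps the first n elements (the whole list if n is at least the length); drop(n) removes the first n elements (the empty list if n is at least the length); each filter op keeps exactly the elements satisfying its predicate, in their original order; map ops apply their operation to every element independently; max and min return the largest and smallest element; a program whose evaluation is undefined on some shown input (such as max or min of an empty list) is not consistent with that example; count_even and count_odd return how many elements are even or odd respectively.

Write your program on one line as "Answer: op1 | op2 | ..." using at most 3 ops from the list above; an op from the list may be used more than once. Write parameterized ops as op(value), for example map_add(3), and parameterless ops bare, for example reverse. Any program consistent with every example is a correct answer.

filter_gt(8) | min

Check, running the answer program on each example:
  [2, -33, 17, 7, 47, 18, -26, 38, 28] -> [17, 47, 18, 38, 28] -> 17
  [-19, 40, -45, -45, 44, -49, -30, -34, -49, -16] -> [40, 44] -> 40
  [-19, 21, -18, -6, -46, -27, 40, -2] -> [21, 40] -> 21
  [-21, -27, 14] -> [14] -> 14
  [9, -44, -33, -17, -22, 25, 14, -1, 42, -18] -> [9, 25, 14, 42] -> 9
  [-16, 16, -17, -30, 7] -> [16] -> 16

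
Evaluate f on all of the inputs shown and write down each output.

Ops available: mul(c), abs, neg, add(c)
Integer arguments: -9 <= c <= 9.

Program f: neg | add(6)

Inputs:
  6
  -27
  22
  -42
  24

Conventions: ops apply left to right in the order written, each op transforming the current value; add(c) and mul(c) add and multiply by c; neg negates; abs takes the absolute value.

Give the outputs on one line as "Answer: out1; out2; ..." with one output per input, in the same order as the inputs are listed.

Execution, op by op:
  6 -> -6 -> 0
  -27 -> 27 -> 33
  22 -> -22 -> -16
  -42 -> 42 -> 48
  24 -> -24 -> -18

0; 33; -16; 48; -18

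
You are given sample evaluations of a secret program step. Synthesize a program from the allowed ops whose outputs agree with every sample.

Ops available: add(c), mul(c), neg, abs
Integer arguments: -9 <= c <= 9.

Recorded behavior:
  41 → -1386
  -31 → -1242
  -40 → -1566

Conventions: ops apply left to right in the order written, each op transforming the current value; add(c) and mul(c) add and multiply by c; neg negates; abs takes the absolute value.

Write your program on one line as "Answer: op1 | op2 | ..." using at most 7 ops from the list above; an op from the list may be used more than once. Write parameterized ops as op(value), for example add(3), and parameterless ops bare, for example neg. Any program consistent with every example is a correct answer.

add(-3) | mul(4) | neg | abs | add(2) | mul(-9)

Check, running the answer program on each example:
  41 -> 38 -> 152 -> -152 -> 152 -> 154 -> -1386
  -31 -> -34 -> -136 -> 136 -> 136 -> 138 -> -1242
  -40 -> -43 -> -172 -> 172 -> 172 -> 174 -> -1566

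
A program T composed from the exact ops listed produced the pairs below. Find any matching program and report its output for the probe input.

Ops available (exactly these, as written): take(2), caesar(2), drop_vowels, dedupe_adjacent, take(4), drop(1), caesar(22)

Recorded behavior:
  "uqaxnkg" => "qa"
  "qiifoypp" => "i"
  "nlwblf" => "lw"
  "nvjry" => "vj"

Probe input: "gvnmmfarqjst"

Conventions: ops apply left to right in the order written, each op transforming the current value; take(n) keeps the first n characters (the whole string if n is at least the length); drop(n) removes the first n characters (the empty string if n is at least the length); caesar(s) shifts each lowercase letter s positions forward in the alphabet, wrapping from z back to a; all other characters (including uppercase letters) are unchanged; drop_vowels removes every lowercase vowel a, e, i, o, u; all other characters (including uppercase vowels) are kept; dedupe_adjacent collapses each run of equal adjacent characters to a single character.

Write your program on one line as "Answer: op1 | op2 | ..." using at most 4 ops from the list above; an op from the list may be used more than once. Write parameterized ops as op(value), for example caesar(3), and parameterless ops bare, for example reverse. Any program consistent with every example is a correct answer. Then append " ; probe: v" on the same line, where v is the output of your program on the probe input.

drop(1) | take(2) | dedupe_adjacent ; probe: "vn"

Check, running the answer program on each example:
  "uqaxnkg" -> "qaxnkg" -> "qa" -> "qa"
  "qiifoypp" -> "iifoypp" -> "ii" -> "i"
  "nlwblf" -> "lwblf" -> "lw" -> "lw"
  "nvjry" -> "vjry" -> "vj" -> "vj"
  probe: "gvnmmfarqjst" -> "vnmmfarqjst" -> "vn" -> "vn"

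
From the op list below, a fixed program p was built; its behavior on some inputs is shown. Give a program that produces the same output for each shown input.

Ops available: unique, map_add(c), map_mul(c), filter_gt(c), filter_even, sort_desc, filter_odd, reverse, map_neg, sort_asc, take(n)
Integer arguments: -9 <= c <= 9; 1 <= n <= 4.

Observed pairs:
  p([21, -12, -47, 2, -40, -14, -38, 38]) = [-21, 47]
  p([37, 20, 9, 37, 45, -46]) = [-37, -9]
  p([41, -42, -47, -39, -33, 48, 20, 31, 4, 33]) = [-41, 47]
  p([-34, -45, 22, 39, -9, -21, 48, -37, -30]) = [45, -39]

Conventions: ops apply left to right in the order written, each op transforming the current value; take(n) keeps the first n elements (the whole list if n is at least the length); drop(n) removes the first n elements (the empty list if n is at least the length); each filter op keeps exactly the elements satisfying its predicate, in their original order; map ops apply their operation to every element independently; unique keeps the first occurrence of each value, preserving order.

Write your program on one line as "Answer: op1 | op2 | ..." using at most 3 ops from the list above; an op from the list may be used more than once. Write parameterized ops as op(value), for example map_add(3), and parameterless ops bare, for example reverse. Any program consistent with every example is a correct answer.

filter_odd | take(2) | map_neg

Check, running the answer program on each example:
  [21, -12, -47, 2, -40, -14, -38, 38] -> [21, -47] -> [21, -47] -> [-21, 47]
  [37, 20, 9, 37, 45, -46] -> [37, 9, 37, 45] -> [37, 9] -> [-37, -9]
  [41, -42, -47, -39, -33, 48, 20, 31, 4, 33] -> [41, -47, -39, -33, 31, 33] -> [41, -47] -> [-41, 47]
  [-34, -45, 22, 39, -9, -21, 48, -37, -30] -> [-45, 39, -9, -21, -37] -> [-45, 39] -> [45, -39]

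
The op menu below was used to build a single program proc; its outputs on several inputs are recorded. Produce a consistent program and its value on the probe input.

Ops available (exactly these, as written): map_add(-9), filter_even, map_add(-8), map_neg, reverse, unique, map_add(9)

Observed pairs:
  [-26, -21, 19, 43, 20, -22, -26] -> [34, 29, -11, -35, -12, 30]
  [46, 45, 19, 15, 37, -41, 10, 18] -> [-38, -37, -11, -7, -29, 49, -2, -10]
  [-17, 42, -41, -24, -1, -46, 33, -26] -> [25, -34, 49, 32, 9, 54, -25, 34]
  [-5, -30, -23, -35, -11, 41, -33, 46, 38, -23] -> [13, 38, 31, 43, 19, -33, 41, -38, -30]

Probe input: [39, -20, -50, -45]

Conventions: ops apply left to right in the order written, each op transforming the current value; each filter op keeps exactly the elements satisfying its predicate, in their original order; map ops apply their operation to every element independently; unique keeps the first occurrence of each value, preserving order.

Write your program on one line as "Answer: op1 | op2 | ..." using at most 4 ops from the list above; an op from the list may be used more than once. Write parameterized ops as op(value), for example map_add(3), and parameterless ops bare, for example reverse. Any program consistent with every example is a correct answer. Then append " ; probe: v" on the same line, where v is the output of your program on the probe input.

map_add(-8) | map_neg | unique ; probe: [-31, 28, 58, 53]

Check, running the answer program on each example:
  [-26, -21, 19, 43, 20, -22, -26] -> [-34, -29, 11, 35, 12, -30, -34] -> [34, 29, -11, -35, -12, 30, 34] -> [34, 29, -11, -35, -12, 30]
  [46, 45, 19, 15, 37, -41, 10, 18] -> [38, 37, 11, 7, 29, -49, 2, 10] -> [-38, -37, -11, -7, -29, 49, -2, -10] -> [-38, -37, -11, -7, -29, 49, -2, -10]
  [-17, 42, -41, -24, -1, -46, 33, -26] -> [-25, 34, -49, -32, -9, -54, 25, -34] -> [25, -34, 49, 32, 9, 54, -25, 34] -> [25, -34, 49, 32, 9, 54, -25, 34]
  [-5, -30, -23, -35, -11, 41, -33, 46, 38, -23] -> [-13, -38, -31, -43, -19, 33, -41, 38, 30, -31] -> [13, 38, 31, 43, 19, -33, 41, -38, -30, 31] -> [13, 38, 31, 43, 19, -33, 41, -38, -30]
  probe: [39, -20, -50, -45] -> [31, -28, -58, -53] -> [-31, 28, 58, 53] -> [-31, 28, 58, 53]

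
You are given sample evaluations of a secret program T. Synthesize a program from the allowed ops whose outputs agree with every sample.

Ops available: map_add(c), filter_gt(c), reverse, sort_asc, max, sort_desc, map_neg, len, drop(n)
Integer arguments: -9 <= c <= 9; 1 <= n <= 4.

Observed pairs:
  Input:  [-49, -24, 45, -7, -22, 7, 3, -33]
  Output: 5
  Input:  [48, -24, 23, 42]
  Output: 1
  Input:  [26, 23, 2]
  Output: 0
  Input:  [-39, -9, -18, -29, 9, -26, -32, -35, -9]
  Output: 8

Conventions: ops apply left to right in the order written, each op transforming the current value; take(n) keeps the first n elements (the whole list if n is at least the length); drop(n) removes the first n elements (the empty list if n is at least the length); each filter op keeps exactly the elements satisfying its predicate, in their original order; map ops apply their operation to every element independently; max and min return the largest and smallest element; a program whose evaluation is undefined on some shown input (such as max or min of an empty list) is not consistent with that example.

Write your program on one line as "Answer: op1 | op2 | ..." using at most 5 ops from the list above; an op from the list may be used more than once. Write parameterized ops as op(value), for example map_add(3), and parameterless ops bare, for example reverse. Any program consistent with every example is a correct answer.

map_neg | filter_gt(5) | map_add(-3) | len

Check, running the answer program on each example:
  [-49, -24, 45, -7, -22, 7, 3, -33] -> [49, 24, -45, 7, 22, -7, -3, 33] -> [49, 24, 7, 22, 33] -> [46, 21, 4, 19, 30] -> 5
  [48, -24, 23, 42] -> [-48, 24, -23, -42] -> [24] -> [21] -> 1
  [26, 23, 2] -> [-26, -23, -2] -> [] -> [] -> 0
  [-39, -9, -18, -29, 9, -26, -32, -35, -9] -> [39, 9, 18, 29, -9, 26, 32, 35, 9] -> [39, 9, 18, 29, 26, 32, 35, 9] -> [36, 6, 15, 26, 23, 29, 32, 6] -> 8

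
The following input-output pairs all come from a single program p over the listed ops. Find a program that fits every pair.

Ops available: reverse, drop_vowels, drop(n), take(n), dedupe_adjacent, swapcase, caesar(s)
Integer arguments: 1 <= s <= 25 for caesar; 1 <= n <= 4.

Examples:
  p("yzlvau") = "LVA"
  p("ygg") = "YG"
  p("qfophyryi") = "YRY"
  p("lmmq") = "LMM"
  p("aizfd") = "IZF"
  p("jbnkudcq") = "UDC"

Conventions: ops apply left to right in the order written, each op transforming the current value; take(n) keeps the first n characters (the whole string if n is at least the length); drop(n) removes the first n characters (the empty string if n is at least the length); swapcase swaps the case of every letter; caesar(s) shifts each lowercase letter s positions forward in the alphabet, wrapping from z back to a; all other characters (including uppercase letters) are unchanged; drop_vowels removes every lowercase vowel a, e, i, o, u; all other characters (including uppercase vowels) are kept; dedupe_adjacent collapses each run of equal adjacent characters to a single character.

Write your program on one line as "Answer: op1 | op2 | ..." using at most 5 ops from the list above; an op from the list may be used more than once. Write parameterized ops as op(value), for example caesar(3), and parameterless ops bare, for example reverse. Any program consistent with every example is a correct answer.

reverse | swapcase | take(4) | drop(1) | reverse

Check, running the answer program on each example:
  "yzlvau" -> "uavlzy" -> "UAVLZY" -> "UAVL" -> "AVL" -> "LVA"
  "ygg" -> "ggy" -> "GGY" -> "GGY" -> "GY" -> "YG"
  "qfophyryi" -> "iyryhpofq" -> "IYRYHPOFQ" -> "IYRY" -> "YRY" -> "YRY"
  "lmmq" -> "qmml" -> "QMML" -> "QMML" -> "MML" -> "LMM"
  "aizfd" -> "dfzia" -> "DFZIA" -> "DFZI" -> "FZI" -> "IZF"
  "jbnkudcq" -> "qcduknbj" -> "QCDUKNBJ" -> "QCDU" -> "CDU" -> "UDC"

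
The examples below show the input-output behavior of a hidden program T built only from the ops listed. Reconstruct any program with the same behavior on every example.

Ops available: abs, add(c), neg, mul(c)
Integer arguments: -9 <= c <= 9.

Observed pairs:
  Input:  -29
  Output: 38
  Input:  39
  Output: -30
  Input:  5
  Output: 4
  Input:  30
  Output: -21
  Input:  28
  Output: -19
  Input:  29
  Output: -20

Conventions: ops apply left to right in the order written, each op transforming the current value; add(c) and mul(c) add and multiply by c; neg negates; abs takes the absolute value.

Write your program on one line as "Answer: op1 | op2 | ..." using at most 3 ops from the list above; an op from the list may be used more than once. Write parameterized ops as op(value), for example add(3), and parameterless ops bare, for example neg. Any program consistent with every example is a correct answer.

add(-9) | neg

Check, running the answer program on each example:
  -29 -> -38 -> 38
  39 -> 30 -> -30
  5 -> -4 -> 4
  30 -> 21 -> -21
  28 -> 19 -> -19
  29 -> 20 -> -20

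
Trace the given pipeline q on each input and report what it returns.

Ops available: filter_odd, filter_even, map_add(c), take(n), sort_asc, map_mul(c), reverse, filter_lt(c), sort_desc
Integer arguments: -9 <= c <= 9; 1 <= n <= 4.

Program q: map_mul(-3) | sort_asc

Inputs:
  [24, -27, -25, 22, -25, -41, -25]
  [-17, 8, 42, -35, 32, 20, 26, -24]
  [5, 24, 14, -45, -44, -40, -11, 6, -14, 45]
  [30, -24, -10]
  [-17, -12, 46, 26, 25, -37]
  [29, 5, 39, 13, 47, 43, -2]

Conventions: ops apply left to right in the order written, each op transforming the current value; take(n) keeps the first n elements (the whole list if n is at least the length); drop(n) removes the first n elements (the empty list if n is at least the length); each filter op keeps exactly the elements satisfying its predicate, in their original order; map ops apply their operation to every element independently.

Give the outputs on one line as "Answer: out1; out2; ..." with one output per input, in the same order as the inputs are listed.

Execution, op by op:
  [24, -27, -25, 22, -25, -41, -25] -> [-72, 81, 75, -66, 75, 123, 75] -> [-72, -66, 75, 75, 75, 81, 123]
  [-17, 8, 42, -35, 32, 20, 26, -24] -> [51, -24, -126, 105, -96, -60, -78, 72] -> [-126, -96, -78, -60, -24, 51, 72, 105]
  [5, 24, 14, -45, -44, -40, -11, 6, -14, 45] -> [-15, -72, -42, 135, 132, 120, 33, -18, 42, -135] -> [-135, -72, -42, -18, -15, 33, 42, 120, 132, 135]
  [30, -24, -10] -> [-90, 72, 30] -> [-90, 30, 72]
  [-17, -12, 46, 26, 25, -37] -> [51, 36, -138, -78, -75, 111] -> [-138, -78, -75, 36, 51, 111]
  [29, 5, 39, 13, 47, 43, -2] -> [-87, -15, -117, -39, -141, -129, 6] -> [-141, -129, -117, -87, -39, -15, 6]

[-72, -66, 75, 75, 75, 81, 123]; [-126, -96, -78, -60, -24, 51, 72, 105]; [-135, -72, -42, -18, -15, 33, 42, 120, 132, 135]; [-90, 30, 72]; [-138, -78, -75, 36, 51, 111]; [-141, -129, -117, -87, -39, -15, 6]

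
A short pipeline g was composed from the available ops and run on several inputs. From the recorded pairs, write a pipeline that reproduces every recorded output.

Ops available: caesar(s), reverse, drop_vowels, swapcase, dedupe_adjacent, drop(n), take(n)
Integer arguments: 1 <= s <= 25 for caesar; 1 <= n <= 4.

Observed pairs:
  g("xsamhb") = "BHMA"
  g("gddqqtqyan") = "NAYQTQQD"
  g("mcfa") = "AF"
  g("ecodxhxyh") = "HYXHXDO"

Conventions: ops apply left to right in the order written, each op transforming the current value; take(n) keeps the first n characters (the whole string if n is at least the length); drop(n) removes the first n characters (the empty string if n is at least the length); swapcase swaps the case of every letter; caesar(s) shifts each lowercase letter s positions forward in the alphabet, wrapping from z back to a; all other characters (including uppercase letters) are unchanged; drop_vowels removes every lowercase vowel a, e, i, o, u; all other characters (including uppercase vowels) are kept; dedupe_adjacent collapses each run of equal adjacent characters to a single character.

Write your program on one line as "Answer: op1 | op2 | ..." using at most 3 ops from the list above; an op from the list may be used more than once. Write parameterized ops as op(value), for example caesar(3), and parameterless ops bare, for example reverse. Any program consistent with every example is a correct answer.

drop(2) | swapcase | reverse

Check, running the answer program on each example:
  "xsamhb" -> "amhb" -> "AMHB" -> "BHMA"
  "gddqqtqyan" -> "dqqtqyan" -> "DQQTQYAN" -> "NAYQTQQD"
  "mcfa" -> "fa" -> "FA" -> "AF"
  "ecodxhxyh" -> "odxhxyh" -> "ODXHXYH" -> "HYXHXDO"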